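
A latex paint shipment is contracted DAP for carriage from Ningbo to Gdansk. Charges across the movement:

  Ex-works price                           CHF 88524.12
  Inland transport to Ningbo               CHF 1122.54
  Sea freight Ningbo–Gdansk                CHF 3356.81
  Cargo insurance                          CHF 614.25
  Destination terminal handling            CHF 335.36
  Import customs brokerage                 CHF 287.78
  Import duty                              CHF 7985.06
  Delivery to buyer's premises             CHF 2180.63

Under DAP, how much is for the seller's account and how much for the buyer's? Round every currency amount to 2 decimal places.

Seller: CHF 96133.71; buyer: CHF 8272.84

DAP: the seller bears all costs to the named destination except import duty and clearance.
Seller's account: goods 88524.12 + inland to port 1122.54 + freight 3356.81 + insurance 614.25 + destination terminal 335.36 + delivery 2180.63 = 96133.71
Buyer's account: brokerage 287.78 + duty 7985.06 = 8272.84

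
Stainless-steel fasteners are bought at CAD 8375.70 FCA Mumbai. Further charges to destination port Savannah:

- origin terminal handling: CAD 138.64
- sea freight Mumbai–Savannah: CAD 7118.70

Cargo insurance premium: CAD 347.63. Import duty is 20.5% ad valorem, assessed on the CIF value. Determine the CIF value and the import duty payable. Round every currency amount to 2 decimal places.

CIF = FCA price + pre-shipment costs + freight + insurance
CIF = 8375.70 + 138.64 + 7118.70 + 347.63 = 15980.67
Import duty = 15980.67 × 20.5% = 3276.04

CIF value: CAD 15980.67; import duty: CAD 3276.04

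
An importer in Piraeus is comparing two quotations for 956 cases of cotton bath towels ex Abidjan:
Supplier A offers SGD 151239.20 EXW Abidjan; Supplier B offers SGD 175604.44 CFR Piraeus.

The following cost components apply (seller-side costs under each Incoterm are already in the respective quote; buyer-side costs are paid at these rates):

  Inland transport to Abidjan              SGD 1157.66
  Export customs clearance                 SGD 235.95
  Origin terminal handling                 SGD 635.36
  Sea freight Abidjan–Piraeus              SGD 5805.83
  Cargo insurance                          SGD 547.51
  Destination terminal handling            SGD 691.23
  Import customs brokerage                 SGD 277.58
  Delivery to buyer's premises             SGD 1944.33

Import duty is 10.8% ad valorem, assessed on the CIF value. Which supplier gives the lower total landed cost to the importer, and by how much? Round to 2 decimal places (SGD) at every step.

Supplier A is cheaper by SGD 18315.73

Supplier A (EXW):
CIF value = EXW price + inland to port + export clearance + origin terminal + freight + insurance = 151239.20 + 1157.66 + 235.95 + 635.36 + 5805.83 + 547.51 = 159621.51
Import duty = 159621.51 × 10.8% = 17239.12
Buyer bears (A): 1157.66 + 235.95 + 635.36 + 5805.83 + 547.51 + 691.23 + 277.58 + 1944.33 = 11295.45
Landed cost (A) = invoice 151239.20 + 11295.45 + duty 17239.12 = 179773.77
Supplier B (CFR):
CIF value = CFR price + insurance = 175604.44 + 547.51 = 176151.95
Import duty = 176151.95 × 10.8% = 19024.41
Buyer bears (B): 547.51 + 691.23 + 277.58 + 1944.33 = 3460.65
Landed cost (B) = invoice 175604.44 + 3460.65 + duty 19024.41 = 198089.50
Difference = |179773.77 − 198089.50| = 18315.73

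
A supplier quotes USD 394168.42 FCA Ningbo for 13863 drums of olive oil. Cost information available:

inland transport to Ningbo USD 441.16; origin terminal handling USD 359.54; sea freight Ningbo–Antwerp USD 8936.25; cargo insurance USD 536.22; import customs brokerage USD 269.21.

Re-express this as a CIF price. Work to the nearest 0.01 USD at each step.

CIF price: USD 404000.43

Not relevant to the conversion: inland to port — on the seller under both FCA and CIF; already in the FCA price and stays in the CIF price. brokerage — on the buyer under both terms; not part of either seller's price.
From FCA to CIF, the seller additionally bears: origin terminal, freight, insurance.
CIF price = 394168.42 + 359.54 + 8936.25 + 536.22 = 404000.43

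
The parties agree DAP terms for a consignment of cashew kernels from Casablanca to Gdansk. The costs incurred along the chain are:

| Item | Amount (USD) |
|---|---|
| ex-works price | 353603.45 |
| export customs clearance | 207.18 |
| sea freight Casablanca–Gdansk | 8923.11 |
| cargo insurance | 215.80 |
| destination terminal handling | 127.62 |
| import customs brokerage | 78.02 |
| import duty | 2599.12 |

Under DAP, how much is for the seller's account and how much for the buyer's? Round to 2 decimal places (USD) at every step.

Seller: USD 363077.16; buyer: USD 2677.14

DAP: the seller bears all costs to the named destination except import duty and clearance.
Seller's account: goods 353603.45 + export clearance 207.18 + freight 8923.11 + insurance 215.80 + destination terminal 127.62 = 363077.16
Buyer's account: brokerage 78.02 + duty 2599.12 = 2677.14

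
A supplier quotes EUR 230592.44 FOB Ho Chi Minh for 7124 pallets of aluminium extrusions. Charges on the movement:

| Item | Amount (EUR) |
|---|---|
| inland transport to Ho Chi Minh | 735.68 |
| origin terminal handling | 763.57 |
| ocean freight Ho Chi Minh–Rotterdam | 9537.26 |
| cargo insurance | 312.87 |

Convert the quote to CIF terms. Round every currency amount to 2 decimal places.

Not relevant to the conversion: origin terminal, inland to port — on the seller under both FOB and CIF; already in the FOB price and stays in the CIF price.
From FOB to CIF, the seller additionally bears: freight, insurance.
CIF price = 230592.44 + 9537.26 + 312.87 = 240442.57

CIF price: EUR 240442.57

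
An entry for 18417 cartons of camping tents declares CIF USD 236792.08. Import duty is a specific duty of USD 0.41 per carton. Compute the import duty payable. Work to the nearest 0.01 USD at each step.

Import duty: USD 7550.97

Import duty = 18417 × 0.41 = 7550.97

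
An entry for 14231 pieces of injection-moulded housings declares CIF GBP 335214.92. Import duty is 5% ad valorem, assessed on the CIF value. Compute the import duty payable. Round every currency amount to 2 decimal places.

Import duty: GBP 16760.75

Import duty = 335214.92 × 5% = 16760.75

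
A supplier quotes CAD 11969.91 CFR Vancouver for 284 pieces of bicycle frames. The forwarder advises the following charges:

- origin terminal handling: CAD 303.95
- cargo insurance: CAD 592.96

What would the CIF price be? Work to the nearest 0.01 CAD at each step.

Not relevant to the conversion: origin terminal — on the seller under both CFR and CIF; already in the CFR price and stays in the CIF price.
From CFR to CIF, the seller additionally bears: insurance.
CIF price = 11969.91 + 592.96 = 12562.87

CIF price: CAD 12562.87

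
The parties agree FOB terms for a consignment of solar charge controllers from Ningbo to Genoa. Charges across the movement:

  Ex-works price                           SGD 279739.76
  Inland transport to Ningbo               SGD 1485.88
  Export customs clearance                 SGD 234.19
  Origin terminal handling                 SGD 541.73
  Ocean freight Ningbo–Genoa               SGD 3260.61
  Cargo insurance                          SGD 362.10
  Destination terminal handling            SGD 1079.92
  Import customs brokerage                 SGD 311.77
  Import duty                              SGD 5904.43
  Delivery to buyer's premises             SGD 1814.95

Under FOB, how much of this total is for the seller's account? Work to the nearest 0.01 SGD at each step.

FOB: the seller bears costs until goods are on board at the origin port; the buyer bears freight, insurance and all costs thereafter.
Seller's account: goods 279739.76 + inland to port 1485.88 + export clearance 234.19 + origin terminal 541.73 = 282001.56
Buyer's account: freight 3260.61 + insurance 362.10 + destination terminal 1079.92 + brokerage 311.77 + duty 5904.43 + delivery 1814.95 = 12733.78

Seller's account: SGD 282001.56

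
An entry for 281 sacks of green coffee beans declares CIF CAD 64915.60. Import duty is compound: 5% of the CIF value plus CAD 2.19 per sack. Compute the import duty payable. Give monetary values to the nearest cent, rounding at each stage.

Ad valorem component: 64915.60 × 5% = 3245.78
Specific component: 281 × 2.19 = 615.39
Import duty = 3245.78 + 615.39 = 3861.17

Import duty: CAD 3861.17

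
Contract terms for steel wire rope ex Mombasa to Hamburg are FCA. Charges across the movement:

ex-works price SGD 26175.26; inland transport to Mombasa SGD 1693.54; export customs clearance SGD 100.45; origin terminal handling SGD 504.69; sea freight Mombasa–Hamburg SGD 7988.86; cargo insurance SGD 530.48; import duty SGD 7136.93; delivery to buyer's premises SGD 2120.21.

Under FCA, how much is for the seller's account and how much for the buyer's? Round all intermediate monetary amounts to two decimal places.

FCA: the seller delivers export-cleared goods to the carrier; the buyer bears costs from that point.
Seller's account: goods 26175.26 + inland to port 1693.54 + export clearance 100.45 = 27969.25
Buyer's account: origin terminal 504.69 + freight 7988.86 + insurance 530.48 + duty 7136.93 + delivery 2120.21 = 18281.17

Seller: SGD 27969.25; buyer: SGD 18281.17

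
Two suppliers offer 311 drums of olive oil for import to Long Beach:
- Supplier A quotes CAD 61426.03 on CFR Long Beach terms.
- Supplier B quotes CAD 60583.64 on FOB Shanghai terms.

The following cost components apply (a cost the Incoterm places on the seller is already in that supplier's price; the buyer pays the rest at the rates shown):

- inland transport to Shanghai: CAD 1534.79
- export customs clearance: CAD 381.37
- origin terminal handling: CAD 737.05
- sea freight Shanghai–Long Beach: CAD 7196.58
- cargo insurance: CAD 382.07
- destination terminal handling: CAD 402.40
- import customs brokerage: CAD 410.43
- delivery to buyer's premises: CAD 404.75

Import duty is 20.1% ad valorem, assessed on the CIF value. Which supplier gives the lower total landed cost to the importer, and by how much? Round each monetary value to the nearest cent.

Supplier A (CFR):
CIF value = CFR price + insurance = 61426.03 + 382.07 = 61808.10
Import duty = 61808.10 × 20.1% = 12423.43
Buyer bears (A): 382.07 + 402.40 + 410.43 + 404.75 = 1599.65
Landed cost (A) = invoice 61426.03 + 1599.65 + duty 12423.43 = 75449.11
Supplier B (FOB):
CIF value = FOB price + freight + insurance = 60583.64 + 7196.58 + 382.07 = 68162.29
Import duty = 68162.29 × 20.1% = 13700.62
Buyer bears (B): 7196.58 + 382.07 + 402.40 + 410.43 + 404.75 = 8796.23
Landed cost (B) = invoice 60583.64 + 8796.23 + duty 13700.62 = 83080.49
Difference = |75449.11 − 83080.49| = 7631.38

Supplier A is cheaper by CAD 7631.38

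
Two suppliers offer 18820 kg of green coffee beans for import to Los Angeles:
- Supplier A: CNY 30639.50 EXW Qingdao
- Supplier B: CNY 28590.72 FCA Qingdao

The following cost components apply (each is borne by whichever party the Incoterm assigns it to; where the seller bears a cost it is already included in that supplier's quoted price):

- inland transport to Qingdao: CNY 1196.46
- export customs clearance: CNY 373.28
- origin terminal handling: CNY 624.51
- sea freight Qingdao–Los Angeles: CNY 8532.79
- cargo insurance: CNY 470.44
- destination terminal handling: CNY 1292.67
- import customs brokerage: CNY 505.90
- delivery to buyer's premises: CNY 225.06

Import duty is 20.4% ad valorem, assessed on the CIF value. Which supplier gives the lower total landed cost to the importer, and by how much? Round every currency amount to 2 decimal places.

Supplier B is cheaper by CNY 4356.69

Supplier A (EXW):
CIF value = EXW price + inland to port + export clearance + origin terminal + freight + insurance = 30639.50 + 1196.46 + 373.28 + 624.51 + 8532.79 + 470.44 = 41836.98
Import duty = 41836.98 × 20.4% = 8534.74
Buyer bears (A): 1196.46 + 373.28 + 624.51 + 8532.79 + 470.44 + 1292.67 + 505.90 + 225.06 = 13221.11
Landed cost (A) = invoice 30639.50 + 13221.11 + duty 8534.74 = 52395.35
Supplier B (FCA):
CIF value = FCA price + origin terminal + freight + insurance = 28590.72 + 624.51 + 8532.79 + 470.44 = 38218.46
Import duty = 38218.46 × 20.4% = 7796.57
Buyer bears (B): 624.51 + 8532.79 + 470.44 + 1292.67 + 505.90 + 225.06 = 11651.37
Landed cost (B) = invoice 28590.72 + 11651.37 + duty 7796.57 = 48038.66
Difference = |52395.35 − 48038.66| = 4356.69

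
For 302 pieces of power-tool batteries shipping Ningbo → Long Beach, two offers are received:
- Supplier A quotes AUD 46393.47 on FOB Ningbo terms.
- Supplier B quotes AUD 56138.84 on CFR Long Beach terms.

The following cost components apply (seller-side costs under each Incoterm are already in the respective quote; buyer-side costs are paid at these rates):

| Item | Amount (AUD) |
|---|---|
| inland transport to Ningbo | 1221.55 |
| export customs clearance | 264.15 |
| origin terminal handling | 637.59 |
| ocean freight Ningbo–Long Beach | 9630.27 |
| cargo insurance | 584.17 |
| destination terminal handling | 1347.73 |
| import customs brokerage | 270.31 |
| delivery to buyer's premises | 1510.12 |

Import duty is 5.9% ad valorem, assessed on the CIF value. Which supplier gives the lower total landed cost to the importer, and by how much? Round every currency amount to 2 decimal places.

Supplier A (FOB):
CIF value = FOB price + freight + insurance = 46393.47 + 9630.27 + 584.17 = 56607.91
Import duty = 56607.91 × 5.9% = 3339.87
Buyer bears (A): 9630.27 + 584.17 + 1347.73 + 270.31 + 1510.12 = 13342.60
Landed cost (A) = invoice 46393.47 + 13342.60 + duty 3339.87 = 63075.94
Supplier B (CFR):
CIF value = CFR price + insurance = 56138.84 + 584.17 = 56723.01
Import duty = 56723.01 × 5.9% = 3346.66
Buyer bears (B): 584.17 + 1347.73 + 270.31 + 1510.12 = 3712.33
Landed cost (B) = invoice 56138.84 + 3712.33 + duty 3346.66 = 63197.83
Difference = |63075.94 − 63197.83| = 121.89

Supplier A is cheaper by AUD 121.89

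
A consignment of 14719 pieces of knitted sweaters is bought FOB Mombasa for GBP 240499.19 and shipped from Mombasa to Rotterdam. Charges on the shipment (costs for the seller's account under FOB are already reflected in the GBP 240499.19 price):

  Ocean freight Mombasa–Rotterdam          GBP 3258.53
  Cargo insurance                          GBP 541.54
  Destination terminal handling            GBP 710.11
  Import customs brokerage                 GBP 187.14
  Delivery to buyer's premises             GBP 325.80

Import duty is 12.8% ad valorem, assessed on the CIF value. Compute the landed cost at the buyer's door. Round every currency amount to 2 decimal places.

FOB: the seller bears costs until goods are on board at the origin port; the buyer bears freight, insurance and all costs thereafter.
CIF value = FOB price + freight + insurance = 240499.19 + 3258.53 + 541.54 = 244299.26
Import duty = 244299.26 × 12.8% = 31270.31
Buyer bears: freight 3258.53 + insurance 541.54 + destination terminal 710.11 + brokerage 187.14 + delivery 325.80 + duty 31270.31 = 36293.43
Landed cost = invoice 240499.19 + 36293.43 = 276792.62

Total landed cost: GBP 276792.62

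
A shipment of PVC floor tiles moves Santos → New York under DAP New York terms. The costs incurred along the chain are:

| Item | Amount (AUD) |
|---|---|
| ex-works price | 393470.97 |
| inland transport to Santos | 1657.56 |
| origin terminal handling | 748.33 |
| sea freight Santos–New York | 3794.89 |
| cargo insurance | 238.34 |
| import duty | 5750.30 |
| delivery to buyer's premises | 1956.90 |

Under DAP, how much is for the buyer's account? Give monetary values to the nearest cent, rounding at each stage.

DAP: the seller bears all costs to the named destination except import duty and clearance.
Seller's account: goods 393470.97 + inland to port 1657.56 + origin terminal 748.33 + freight 3794.89 + insurance 238.34 + delivery 1956.90 = 401866.99
Buyer's account: duty 5750.30 = 5750.30

Buyer's account: AUD 5750.30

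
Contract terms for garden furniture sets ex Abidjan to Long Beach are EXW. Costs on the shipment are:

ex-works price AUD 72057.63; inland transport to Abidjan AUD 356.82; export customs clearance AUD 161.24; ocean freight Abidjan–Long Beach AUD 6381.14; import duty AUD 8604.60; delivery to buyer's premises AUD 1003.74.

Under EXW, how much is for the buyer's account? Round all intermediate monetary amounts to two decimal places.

EXW: the seller makes goods available at their premises; the buyer bears all onward costs.
Seller's account: goods 72057.63 = 72057.63
Buyer's account: inland to port 356.82 + export clearance 161.24 + freight 6381.14 + duty 8604.60 + delivery 1003.74 = 16507.54

Buyer's account: AUD 16507.54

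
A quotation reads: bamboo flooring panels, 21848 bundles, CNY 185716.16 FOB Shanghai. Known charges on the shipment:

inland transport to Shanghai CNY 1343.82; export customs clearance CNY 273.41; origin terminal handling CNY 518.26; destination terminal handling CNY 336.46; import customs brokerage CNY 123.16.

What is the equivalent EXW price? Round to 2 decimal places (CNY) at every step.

EXW price: CNY 183580.67

Not relevant to the conversion: destination terminal, brokerage — on the buyer under both terms; not part of either seller's price.
From FOB to EXW, the seller no longer bears: inland to port, export clearance, origin terminal.
EXW price = 185716.16 − 1343.82 − 273.41 − 518.26 = 183580.67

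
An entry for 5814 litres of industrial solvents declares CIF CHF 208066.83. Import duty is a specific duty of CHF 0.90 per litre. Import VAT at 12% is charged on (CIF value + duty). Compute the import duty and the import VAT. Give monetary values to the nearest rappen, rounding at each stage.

Import duty: CHF 5232.60; import VAT: CHF 25595.93

Import duty = 5814 × 0.90 = 5232.60
VAT base = CIF + duty = 208066.83 + 5232.60 = 213299.43
Import VAT = 213299.43 × 12% = 25595.93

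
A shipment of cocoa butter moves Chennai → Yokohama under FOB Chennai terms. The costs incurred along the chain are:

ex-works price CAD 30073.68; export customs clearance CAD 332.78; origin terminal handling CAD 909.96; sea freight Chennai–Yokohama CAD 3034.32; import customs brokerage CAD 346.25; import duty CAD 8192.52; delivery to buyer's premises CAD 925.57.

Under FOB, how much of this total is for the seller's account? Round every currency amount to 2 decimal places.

FOB: the seller bears costs until goods are on board at the origin port; the buyer bears freight, insurance and all costs thereafter.
Seller's account: goods 30073.68 + export clearance 332.78 + origin terminal 909.96 = 31316.42
Buyer's account: freight 3034.32 + brokerage 346.25 + duty 8192.52 + delivery 925.57 = 12498.66

Seller's account: CAD 31316.42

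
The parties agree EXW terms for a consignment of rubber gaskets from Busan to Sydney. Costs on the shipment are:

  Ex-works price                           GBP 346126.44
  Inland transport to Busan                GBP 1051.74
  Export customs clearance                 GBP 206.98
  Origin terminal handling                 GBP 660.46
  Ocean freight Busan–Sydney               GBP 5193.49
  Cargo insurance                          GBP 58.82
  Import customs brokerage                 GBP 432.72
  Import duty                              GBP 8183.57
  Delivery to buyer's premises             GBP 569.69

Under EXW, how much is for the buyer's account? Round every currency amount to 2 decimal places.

Buyer's account: GBP 16357.47

EXW: the seller makes goods available at their premises; the buyer bears all onward costs.
Seller's account: goods 346126.44 = 346126.44
Buyer's account: inland to port 1051.74 + export clearance 206.98 + origin terminal 660.46 + freight 5193.49 + insurance 58.82 + brokerage 432.72 + duty 8183.57 + delivery 569.69 = 16357.47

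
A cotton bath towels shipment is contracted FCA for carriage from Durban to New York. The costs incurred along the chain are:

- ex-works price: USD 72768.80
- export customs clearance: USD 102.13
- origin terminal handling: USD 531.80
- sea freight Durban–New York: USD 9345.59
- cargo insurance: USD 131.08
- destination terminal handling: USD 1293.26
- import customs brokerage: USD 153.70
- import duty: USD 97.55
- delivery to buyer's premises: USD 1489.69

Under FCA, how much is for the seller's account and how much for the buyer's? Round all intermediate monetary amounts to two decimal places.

Seller: USD 72870.93; buyer: USD 13042.67

FCA: the seller delivers export-cleared goods to the carrier; the buyer bears costs from that point.
Seller's account: goods 72768.80 + export clearance 102.13 = 72870.93
Buyer's account: origin terminal 531.80 + freight 9345.59 + insurance 131.08 + destination terminal 1293.26 + brokerage 153.70 + duty 97.55 + delivery 1489.69 = 13042.67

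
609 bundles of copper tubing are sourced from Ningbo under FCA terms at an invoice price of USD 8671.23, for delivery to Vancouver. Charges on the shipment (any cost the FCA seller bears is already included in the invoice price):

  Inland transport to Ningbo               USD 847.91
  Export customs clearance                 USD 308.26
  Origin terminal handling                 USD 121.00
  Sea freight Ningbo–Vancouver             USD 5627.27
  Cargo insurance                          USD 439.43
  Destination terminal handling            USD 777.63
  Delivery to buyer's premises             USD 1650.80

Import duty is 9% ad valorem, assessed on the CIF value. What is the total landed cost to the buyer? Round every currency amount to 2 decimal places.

Total landed cost: USD 18624.66

FCA: the seller delivers export-cleared goods to the carrier; the buyer bears costs from that point.
Already in the invoice (seller's account under FCA): inland to port, export clearance — exclude.
CIF value = FCA price + origin terminal + freight + insurance = 8671.23 + 121.00 + 5627.27 + 439.43 = 14858.93
Import duty = 14858.93 × 9% = 1337.30
Buyer bears: origin terminal 121.00 + freight 5627.27 + insurance 439.43 + destination terminal 777.63 + delivery 1650.80 + duty 1337.30 = 9953.43
Landed cost = invoice 8671.23 + 9953.43 = 18624.66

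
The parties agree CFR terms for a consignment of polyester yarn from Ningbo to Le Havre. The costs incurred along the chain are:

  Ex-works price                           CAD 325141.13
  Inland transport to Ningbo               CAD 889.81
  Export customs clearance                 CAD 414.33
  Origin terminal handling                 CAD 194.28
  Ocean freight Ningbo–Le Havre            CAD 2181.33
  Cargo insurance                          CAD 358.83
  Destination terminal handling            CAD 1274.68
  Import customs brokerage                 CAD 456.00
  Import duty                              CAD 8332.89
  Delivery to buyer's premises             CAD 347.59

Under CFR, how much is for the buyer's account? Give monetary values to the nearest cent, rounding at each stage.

CFR: the seller pays costs through ocean freight to the destination port, but not insurance.
Seller's account: goods 325141.13 + inland to port 889.81 + export clearance 414.33 + origin terminal 194.28 + freight 2181.33 = 328820.88
Buyer's account: insurance 358.83 + destination terminal 1274.68 + brokerage 456.00 + duty 8332.89 + delivery 347.59 = 10769.99

Buyer's account: CAD 10769.99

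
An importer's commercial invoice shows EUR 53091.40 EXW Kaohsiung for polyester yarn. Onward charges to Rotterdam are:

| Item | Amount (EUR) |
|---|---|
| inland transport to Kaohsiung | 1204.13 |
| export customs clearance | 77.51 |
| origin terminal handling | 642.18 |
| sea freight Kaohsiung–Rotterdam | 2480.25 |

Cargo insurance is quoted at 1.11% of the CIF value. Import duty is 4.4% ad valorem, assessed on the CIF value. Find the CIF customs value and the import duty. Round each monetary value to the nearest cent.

Let C be the CIF value. C = EXW price + pre-shipment costs + freight + 1.11% × C
C − 1.11% × C = 53091.40 + 1204.13 + 77.51 + 642.18 + 2480.25
0.9889 × C = 57495.47
C = 57495.47 / 0.9889 = 58140.83
Insurance premium = 1.11% × 58140.83 = 645.36
Import duty = 58140.83 × 4.4% = 2558.20

CIF value: EUR 58140.83; import duty: EUR 2558.20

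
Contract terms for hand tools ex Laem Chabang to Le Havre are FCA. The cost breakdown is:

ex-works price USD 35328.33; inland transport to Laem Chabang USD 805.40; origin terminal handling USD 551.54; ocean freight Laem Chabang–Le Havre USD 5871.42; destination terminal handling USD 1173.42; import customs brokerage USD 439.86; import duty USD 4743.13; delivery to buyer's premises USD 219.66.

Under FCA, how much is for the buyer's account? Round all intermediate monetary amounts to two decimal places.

FCA: the seller delivers export-cleared goods to the carrier; the buyer bears costs from that point.
Seller's account: goods 35328.33 + inland to port 805.40 = 36133.73
Buyer's account: origin terminal 551.54 + freight 5871.42 + destination terminal 1173.42 + brokerage 439.86 + duty 4743.13 + delivery 219.66 = 12999.03

Buyer's account: USD 12999.03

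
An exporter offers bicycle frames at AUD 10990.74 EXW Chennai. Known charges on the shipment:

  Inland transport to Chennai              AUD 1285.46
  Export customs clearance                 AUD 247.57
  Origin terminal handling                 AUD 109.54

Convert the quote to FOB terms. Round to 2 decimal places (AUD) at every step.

From EXW to FOB, the seller additionally bears: inland to port, export clearance, origin terminal.
FOB price = 10990.74 + 1285.46 + 247.57 + 109.54 = 12633.31

FOB price: AUD 12633.31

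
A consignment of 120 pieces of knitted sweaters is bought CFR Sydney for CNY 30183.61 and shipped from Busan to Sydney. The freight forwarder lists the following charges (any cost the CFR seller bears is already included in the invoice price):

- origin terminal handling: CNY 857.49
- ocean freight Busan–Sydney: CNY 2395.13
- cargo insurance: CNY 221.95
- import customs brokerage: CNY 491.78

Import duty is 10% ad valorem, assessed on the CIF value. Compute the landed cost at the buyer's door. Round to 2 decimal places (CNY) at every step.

Total landed cost: CNY 33937.90

CFR: the seller pays costs through ocean freight to the destination port, but not insurance.
Already in the invoice (seller's account under CFR): origin terminal, freight — exclude.
CIF value = CFR price + insurance = 30183.61 + 221.95 = 30405.56
Import duty = 30405.56 × 10% = 3040.56
Buyer bears: insurance 221.95 + brokerage 491.78 + duty 3040.56 = 3754.29
Landed cost = invoice 30183.61 + 3754.29 = 33937.90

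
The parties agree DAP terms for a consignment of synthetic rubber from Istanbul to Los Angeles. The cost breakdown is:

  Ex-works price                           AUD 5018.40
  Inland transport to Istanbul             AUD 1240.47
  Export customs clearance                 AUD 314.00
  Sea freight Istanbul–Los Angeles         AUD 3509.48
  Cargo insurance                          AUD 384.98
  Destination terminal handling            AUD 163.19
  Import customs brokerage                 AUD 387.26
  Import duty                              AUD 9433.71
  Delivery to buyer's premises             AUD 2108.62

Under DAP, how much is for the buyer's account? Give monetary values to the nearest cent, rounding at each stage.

Buyer's account: AUD 9820.97

DAP: the seller bears all costs to the named destination except import duty and clearance.
Seller's account: goods 5018.40 + inland to port 1240.47 + export clearance 314.00 + freight 3509.48 + insurance 384.98 + destination terminal 163.19 + delivery 2108.62 = 12739.14
Buyer's account: brokerage 387.26 + duty 9433.71 = 9820.97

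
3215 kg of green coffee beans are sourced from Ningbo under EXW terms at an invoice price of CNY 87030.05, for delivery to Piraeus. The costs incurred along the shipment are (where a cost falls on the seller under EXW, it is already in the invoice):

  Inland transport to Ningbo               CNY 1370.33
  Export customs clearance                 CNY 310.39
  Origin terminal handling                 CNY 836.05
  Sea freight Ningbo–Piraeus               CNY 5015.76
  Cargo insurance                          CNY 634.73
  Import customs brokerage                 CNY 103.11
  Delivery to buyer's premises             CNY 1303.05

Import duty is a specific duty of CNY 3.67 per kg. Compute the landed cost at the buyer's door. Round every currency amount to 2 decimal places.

Total landed cost: CNY 108402.52

EXW: the seller makes goods available at their premises; the buyer bears all onward costs.
CIF value = EXW price + inland to port + export clearance + origin terminal + freight + insurance = 87030.05 + 1370.33 + 310.39 + 836.05 + 5015.76 + 634.73 = 95197.31
Import duty = 3215 × 3.67 = 11799.05
Buyer bears: inland to port 1370.33 + export clearance 310.39 + origin terminal 836.05 + freight 5015.76 + insurance 634.73 + brokerage 103.11 + delivery 1303.05 + duty 11799.05 = 21372.47
Landed cost = invoice 87030.05 + 21372.47 = 108402.52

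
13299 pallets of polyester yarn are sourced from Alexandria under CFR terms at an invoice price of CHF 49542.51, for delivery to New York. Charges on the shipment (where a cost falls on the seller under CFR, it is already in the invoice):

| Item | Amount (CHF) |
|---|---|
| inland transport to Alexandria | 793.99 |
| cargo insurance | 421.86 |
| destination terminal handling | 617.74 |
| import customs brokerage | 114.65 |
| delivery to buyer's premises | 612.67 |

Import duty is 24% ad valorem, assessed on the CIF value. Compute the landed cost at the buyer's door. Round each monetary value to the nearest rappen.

Total landed cost: CHF 63300.88

CFR: the seller pays costs through ocean freight to the destination port, but not insurance.
Already in the invoice (seller's account under CFR): inland to port — exclude.
CIF value = CFR price + insurance = 49542.51 + 421.86 = 49964.37
Import duty = 49964.37 × 24% = 11991.45
Buyer bears: insurance 421.86 + destination terminal 617.74 + brokerage 114.65 + delivery 612.67 + duty 11991.45 = 13758.37
Landed cost = invoice 49542.51 + 13758.37 = 63300.88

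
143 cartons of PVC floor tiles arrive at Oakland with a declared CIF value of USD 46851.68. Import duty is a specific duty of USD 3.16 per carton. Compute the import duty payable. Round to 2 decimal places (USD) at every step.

Import duty: USD 451.88

Import duty = 143 × 3.16 = 451.88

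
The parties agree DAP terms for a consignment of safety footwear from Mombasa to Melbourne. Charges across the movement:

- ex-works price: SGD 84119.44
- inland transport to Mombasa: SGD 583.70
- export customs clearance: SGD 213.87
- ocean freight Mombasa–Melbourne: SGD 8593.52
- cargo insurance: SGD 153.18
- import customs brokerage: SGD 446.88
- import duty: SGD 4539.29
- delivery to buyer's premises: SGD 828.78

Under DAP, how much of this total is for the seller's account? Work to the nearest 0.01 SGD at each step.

Seller's account: SGD 94492.49

DAP: the seller bears all costs to the named destination except import duty and clearance.
Seller's account: goods 84119.44 + inland to port 583.70 + export clearance 213.87 + freight 8593.52 + insurance 153.18 + delivery 828.78 = 94492.49
Buyer's account: brokerage 446.88 + duty 4539.29 = 4986.17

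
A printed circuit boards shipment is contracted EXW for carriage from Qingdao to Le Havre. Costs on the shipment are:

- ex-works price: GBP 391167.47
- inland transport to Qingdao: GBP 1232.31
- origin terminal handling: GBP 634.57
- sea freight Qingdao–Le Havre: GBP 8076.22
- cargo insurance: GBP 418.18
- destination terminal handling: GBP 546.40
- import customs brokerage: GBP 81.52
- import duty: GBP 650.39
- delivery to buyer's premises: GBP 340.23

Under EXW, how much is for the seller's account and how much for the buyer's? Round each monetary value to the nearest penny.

EXW: the seller makes goods available at their premises; the buyer bears all onward costs.
Seller's account: goods 391167.47 = 391167.47
Buyer's account: inland to port 1232.31 + origin terminal 634.57 + freight 8076.22 + insurance 418.18 + destination terminal 546.40 + brokerage 81.52 + duty 650.39 + delivery 340.23 = 11979.82

Seller: GBP 391167.47; buyer: GBP 11979.82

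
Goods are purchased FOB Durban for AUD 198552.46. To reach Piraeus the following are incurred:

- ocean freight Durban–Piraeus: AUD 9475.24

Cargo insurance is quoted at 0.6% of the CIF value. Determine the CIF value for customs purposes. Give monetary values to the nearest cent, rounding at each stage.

Let C be the CIF value. C = FOB price + freight + 0.6% × C
C − 0.6% × C = 198552.46 + 9475.24
0.994 × C = 208027.70
C = 208027.70 / 0.994 = 209283.40
Insurance premium = 0.6% × 209283.40 = 1255.70

CIF value: AUD 209283.40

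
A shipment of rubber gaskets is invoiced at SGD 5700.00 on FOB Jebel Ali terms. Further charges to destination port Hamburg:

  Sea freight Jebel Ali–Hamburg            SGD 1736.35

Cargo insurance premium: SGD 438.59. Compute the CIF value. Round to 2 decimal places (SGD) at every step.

CIF = FOB price + freight + insurance
CIF = 5700.00 + 1736.35 + 438.59 = 7874.94

CIF value: SGD 7874.94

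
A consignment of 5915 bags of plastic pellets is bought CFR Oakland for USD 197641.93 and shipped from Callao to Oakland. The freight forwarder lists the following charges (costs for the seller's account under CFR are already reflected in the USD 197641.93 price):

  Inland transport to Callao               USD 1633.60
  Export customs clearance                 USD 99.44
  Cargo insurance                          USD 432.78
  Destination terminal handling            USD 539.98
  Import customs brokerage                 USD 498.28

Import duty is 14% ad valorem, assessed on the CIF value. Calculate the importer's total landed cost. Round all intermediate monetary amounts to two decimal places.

Total landed cost: USD 226843.43

CFR: the seller pays costs through ocean freight to the destination port, but not insurance.
Already in the invoice (seller's account under CFR): inland to port, export clearance — exclude.
CIF value = CFR price + insurance = 197641.93 + 432.78 = 198074.71
Import duty = 198074.71 × 14% = 27730.46
Buyer bears: insurance 432.78 + destination terminal 539.98 + brokerage 498.28 + duty 27730.46 = 29201.50
Landed cost = invoice 197641.93 + 29201.50 = 226843.43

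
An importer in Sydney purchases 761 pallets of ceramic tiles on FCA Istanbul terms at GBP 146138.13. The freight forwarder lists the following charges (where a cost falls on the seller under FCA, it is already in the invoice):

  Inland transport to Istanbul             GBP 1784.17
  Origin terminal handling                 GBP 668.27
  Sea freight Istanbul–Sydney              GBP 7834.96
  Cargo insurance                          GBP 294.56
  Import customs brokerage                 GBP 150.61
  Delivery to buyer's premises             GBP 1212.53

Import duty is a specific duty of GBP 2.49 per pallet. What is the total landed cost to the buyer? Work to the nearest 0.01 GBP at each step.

Total landed cost: GBP 158193.95

FCA: the seller delivers export-cleared goods to the carrier; the buyer bears costs from that point.
Already in the invoice (seller's account under FCA): inland to port — exclude.
CIF value = FCA price + origin terminal + freight + insurance = 146138.13 + 668.27 + 7834.96 + 294.56 = 154935.92
Import duty = 761 × 2.49 = 1894.89
Buyer bears: origin terminal 668.27 + freight 7834.96 + insurance 294.56 + brokerage 150.61 + delivery 1212.53 + duty 1894.89 = 12055.82
Landed cost = invoice 146138.13 + 12055.82 = 158193.95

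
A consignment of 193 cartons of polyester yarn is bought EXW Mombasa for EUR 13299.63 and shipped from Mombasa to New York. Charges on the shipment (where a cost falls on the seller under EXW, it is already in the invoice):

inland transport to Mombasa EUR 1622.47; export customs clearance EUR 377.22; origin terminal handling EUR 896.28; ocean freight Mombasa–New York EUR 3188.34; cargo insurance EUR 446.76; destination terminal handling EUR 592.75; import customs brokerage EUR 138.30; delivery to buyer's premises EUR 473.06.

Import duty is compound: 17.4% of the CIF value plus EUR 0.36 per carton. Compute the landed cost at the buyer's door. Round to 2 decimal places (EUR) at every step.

Total landed cost: EUR 24554.83

EXW: the seller makes goods available at their premises; the buyer bears all onward costs.
CIF value = EXW price + inland to port + export clearance + origin terminal + freight + insurance = 13299.63 + 1622.47 + 377.22 + 896.28 + 3188.34 + 446.76 = 19830.70
Ad valorem component: 19830.70 × 17.4% = 3450.54
Specific component: 193 × 0.36 = 69.48
Import duty = 3450.54 + 69.48 = 3520.02
Buyer bears: inland to port 1622.47 + export clearance 377.22 + origin terminal 896.28 + freight 3188.34 + insurance 446.76 + destination terminal 592.75 + brokerage 138.30 + delivery 473.06 + duty 3520.02 = 11255.20
Landed cost = invoice 13299.63 + 11255.20 = 24554.83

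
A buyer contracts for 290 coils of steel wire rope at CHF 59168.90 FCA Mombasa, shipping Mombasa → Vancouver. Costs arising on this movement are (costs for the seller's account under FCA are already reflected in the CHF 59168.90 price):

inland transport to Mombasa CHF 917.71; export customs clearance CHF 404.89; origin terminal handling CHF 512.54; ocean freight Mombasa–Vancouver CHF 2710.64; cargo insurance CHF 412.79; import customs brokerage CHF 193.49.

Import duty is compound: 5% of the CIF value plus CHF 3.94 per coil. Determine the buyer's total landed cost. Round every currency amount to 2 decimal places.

FCA: the seller delivers export-cleared goods to the carrier; the buyer bears costs from that point.
Already in the invoice (seller's account under FCA): inland to port, export clearance — exclude.
CIF value = FCA price + origin terminal + freight + insurance = 59168.90 + 512.54 + 2710.64 + 412.79 = 62804.87
Ad valorem component: 62804.87 × 5% = 3140.24
Specific component: 290 × 3.94 = 1142.60
Import duty = 3140.24 + 1142.60 = 4282.84
Buyer bears: origin terminal 512.54 + freight 2710.64 + insurance 412.79 + brokerage 193.49 + duty 4282.84 = 8112.30
Landed cost = invoice 59168.90 + 8112.30 = 67281.20

Total landed cost: CHF 67281.20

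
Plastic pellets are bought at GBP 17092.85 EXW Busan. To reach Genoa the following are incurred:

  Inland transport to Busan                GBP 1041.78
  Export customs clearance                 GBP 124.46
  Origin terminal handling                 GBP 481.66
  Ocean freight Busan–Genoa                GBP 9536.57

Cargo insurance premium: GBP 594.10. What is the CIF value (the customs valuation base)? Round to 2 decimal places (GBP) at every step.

CIF = EXW price + pre-shipment costs + freight + insurance
CIF = 17092.85 + 1041.78 + 124.46 + 481.66 + 9536.57 + 594.10 = 28871.42

CIF value: GBP 28871.42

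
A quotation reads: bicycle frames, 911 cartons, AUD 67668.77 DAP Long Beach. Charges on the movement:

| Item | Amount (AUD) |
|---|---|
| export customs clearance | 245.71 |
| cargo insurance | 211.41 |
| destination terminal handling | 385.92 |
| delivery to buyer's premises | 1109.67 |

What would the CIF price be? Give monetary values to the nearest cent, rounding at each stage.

CIF price: AUD 66173.18

Not relevant to the conversion: insurance, export clearance — on the seller under both DAP and CIF; already in the DAP price and stays in the CIF price.
From DAP to CIF, the seller no longer bears: destination terminal, delivery.
CIF price = 67668.77 − 385.92 − 1109.67 = 66173.18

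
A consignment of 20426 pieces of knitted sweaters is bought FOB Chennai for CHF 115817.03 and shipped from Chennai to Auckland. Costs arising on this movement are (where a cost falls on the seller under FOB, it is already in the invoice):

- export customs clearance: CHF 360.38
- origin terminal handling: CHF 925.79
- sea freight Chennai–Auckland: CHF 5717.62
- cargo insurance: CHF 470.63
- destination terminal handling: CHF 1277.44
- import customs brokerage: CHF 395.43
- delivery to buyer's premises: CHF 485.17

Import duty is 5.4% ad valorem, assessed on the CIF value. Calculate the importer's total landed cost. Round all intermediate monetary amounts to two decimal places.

Total landed cost: CHF 130751.61

FOB: the seller bears costs until goods are on board at the origin port; the buyer bears freight, insurance and all costs thereafter.
Already in the invoice (seller's account under FOB): export clearance, origin terminal — exclude.
CIF value = FOB price + freight + insurance = 115817.03 + 5717.62 + 470.63 = 122005.28
Import duty = 122005.28 × 5.4% = 6588.29
Buyer bears: freight 5717.62 + insurance 470.63 + destination terminal 1277.44 + brokerage 395.43 + delivery 485.17 + duty 6588.29 = 14934.58
Landed cost = invoice 115817.03 + 14934.58 = 130751.61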